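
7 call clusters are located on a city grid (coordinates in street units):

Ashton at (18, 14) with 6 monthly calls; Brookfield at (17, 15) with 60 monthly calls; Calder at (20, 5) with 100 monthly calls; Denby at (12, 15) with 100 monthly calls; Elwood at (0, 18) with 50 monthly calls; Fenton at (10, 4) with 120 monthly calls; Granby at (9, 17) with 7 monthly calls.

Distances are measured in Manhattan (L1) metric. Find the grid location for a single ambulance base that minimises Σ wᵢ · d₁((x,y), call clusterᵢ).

Manhattan distance separates: Σwᵢ(|x−xᵢ|+|y−yᵢ|) = Σwᵢ|x−xᵢ| + Σwᵢ|y−yᵢ|, so x and y are optimised independently as 1-D weighted medians.
Total weight W = 443; half = 221.5.
x-coordinate, sorted with cumulative weight:
  x=0 (Elwood, w=50) cum 50
  x=9 (Granby, w=7) cum 57
  x=10 (Fenton, w=120) cum 177
  x=12 (Denby, w=100) cum 277  ← median
  x=17 (Brookfield, w=60) cum 337
  x=18 (Ashton, w=6) cum 343
  x=20 (Calder, w=100) cum 443
⇒ x* = 12
y-coordinate, sorted with cumulative weight:
  y=4 (Fenton, w=120) cum 120
  y=5 (Calder, w=100) cum 220
  y=14 (Ashton, w=6) cum 226  ← median
  y=15 (Brookfield, w=60) cum 286
  y=15 (Denby, w=100) cum 386
  y=17 (Granby, w=7) cum 393
  y=18 (Elwood, w=50) cum 443
⇒ y* = 14

(12, 14)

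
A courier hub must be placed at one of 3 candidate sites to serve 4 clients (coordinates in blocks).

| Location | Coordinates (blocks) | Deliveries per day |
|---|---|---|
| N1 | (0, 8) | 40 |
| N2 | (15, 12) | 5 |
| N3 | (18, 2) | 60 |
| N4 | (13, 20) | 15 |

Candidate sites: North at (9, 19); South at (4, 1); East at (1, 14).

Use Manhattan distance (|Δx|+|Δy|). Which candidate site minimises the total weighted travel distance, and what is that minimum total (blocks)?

South, total 1870 blocks

Total weighted distance at each candidate:
  North (9, 19): total = 2500
  South (4, 1): total = 1870
  East (1, 14): total = 2370
Minimum is at South with total 1870 blocks.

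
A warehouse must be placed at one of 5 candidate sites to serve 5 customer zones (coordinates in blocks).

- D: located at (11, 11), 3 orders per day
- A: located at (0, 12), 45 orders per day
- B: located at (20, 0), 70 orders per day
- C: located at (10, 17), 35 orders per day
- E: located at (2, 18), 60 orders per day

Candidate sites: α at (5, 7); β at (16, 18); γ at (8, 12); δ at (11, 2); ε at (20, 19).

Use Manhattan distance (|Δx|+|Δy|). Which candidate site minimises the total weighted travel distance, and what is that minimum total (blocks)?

Total weighted distance at each candidate:
  α (5, 7): total = 3385
  β (16, 18): total = 3651
  γ (8, 12): total = 3017
  δ (11, 2): total = 3802
  ε (20, 19): total = 4156
Minimum is at γ with total 3017 blocks.

γ, total 3017 blocks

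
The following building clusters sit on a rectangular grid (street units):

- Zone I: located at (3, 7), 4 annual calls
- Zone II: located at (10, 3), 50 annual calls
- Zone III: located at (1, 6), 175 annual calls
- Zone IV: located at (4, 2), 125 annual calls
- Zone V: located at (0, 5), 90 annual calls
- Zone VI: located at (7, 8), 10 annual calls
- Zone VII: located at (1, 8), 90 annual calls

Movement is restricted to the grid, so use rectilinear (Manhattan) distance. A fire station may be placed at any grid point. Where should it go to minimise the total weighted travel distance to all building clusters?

Manhattan distance separates: Σwᵢ(|x−xᵢ|+|y−yᵢ|) = Σwᵢ|x−xᵢ| + Σwᵢ|y−yᵢ|, so x and y are optimised independently as 1-D weighted medians.
Total weight W = 544; half = 272.
x-coordinate, sorted with cumulative weight:
  x=0 (Zone V, w=90) cum 90
  x=1 (Zone III, w=175) cum 265
  x=1 (Zone VII, w=90) cum 355  ← median
  x=3 (Zone I, w=4) cum 359
  x=4 (Zone IV, w=125) cum 484
  x=7 (Zone VI, w=10) cum 494
  x=10 (Zone II, w=50) cum 544
⇒ x* = 1
y-coordinate, sorted with cumulative weight:
  y=2 (Zone IV, w=125) cum 125
  y=3 (Zone II, w=50) cum 175
  y=5 (Zone V, w=90) cum 265
  y=6 (Zone III, w=175) cum 440  ← median
  y=7 (Zone I, w=4) cum 444
  y=8 (Zone VI, w=10) cum 454
  y=8 (Zone VII, w=90) cum 544
⇒ y* = 6

(1, 6)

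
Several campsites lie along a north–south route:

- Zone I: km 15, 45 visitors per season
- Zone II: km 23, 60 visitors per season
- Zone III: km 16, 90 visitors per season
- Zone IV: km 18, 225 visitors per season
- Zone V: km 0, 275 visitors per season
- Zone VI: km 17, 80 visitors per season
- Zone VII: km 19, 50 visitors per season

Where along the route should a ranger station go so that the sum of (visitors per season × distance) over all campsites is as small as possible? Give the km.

For a sum of weighted absolute distances on a line, the optimum is the weighted median (not the mean). Total weight W = 825; half-weight = 412.5.
Sort by position and accumulate weight:
  km 0 (Zone V, w=275) → cum 275
  km 15 (Zone I, w=45) → cum 320
  km 16 (Zone III, w=90) → cum 410
  km 17 (Zone VI, w=80) → cum 490  ≥ 412.5 → median here
  km 18 (Zone IV, w=225) → cum 715
  km 19 (Zone VII, w=50) → cum 765
  km 23 (Zone II, w=60) → cum 825
Optimal location: km 17.

x = 17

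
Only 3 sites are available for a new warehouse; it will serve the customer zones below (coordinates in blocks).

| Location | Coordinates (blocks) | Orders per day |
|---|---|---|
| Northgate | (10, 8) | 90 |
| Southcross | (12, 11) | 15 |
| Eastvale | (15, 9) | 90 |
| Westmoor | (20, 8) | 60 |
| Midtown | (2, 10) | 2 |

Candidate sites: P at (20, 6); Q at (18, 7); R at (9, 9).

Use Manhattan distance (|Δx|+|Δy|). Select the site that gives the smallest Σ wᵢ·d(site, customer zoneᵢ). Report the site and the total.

R, total 1531 blocks

Total weighted distance at each candidate:
  P (20, 6): total = 2159
  Q (18, 7): total = 1628
  R (9, 9): total = 1531
Minimum is at R with total 1531 blocks.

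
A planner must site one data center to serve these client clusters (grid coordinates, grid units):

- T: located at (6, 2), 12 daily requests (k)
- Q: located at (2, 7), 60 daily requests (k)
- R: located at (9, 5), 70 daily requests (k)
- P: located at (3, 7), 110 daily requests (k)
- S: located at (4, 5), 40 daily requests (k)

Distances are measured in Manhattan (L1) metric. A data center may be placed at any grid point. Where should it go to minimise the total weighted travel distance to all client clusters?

(3, 7)

Manhattan distance separates: Σwᵢ(|x−xᵢ|+|y−yᵢ|) = Σwᵢ|x−xᵢ| + Σwᵢ|y−yᵢ|, so x and y are optimised independently as 1-D weighted medians.
Total weight W = 292; half = 146.
x-coordinate, sorted with cumulative weight:
  x=2 (Q, w=60) cum 60
  x=3 (P, w=110) cum 170  ← median
  x=4 (S, w=40) cum 210
  x=6 (T, w=12) cum 222
  x=9 (R, w=70) cum 292
⇒ x* = 3
y-coordinate, sorted with cumulative weight:
  y=2 (T, w=12) cum 12
  y=5 (R, w=70) cum 82
  y=5 (S, w=40) cum 122
  y=7 (Q, w=60) cum 182  ← median
  y=7 (P, w=110) cum 292
⇒ y* = 7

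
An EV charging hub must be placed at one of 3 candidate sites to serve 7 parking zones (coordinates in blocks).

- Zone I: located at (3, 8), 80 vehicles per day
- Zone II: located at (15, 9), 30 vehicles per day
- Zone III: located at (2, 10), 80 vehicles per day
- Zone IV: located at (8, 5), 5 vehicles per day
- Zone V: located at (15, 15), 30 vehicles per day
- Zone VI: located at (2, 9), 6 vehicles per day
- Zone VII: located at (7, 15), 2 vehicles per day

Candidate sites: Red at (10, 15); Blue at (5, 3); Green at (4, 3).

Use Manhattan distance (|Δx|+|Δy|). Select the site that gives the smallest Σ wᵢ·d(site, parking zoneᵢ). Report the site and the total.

Total weighted distance at each candidate:
  Red (10, 15): total = 2790
  Blue (5, 3): total = 2607
  Green (4, 3): total = 2508
Minimum is at Green with total 2508 blocks.

Green, total 2508 blocks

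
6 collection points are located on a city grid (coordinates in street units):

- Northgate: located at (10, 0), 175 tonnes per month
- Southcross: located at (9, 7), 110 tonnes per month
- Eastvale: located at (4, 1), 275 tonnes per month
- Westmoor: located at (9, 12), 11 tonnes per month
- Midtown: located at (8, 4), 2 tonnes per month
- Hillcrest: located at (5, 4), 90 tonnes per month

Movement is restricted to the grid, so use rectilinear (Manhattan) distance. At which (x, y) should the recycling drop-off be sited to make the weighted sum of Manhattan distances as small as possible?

Manhattan distance separates: Σwᵢ(|x−xᵢ|+|y−yᵢ|) = Σwᵢ|x−xᵢ| + Σwᵢ|y−yᵢ|, so x and y are optimised independently as 1-D weighted medians.
Total weight W = 663; half = 331.5.
x-coordinate, sorted with cumulative weight:
  x=4 (Eastvale, w=275) cum 275
  x=5 (Hillcrest, w=90) cum 365  ← median
  x=8 (Midtown, w=2) cum 367
  x=9 (Southcross, w=110) cum 477
  x=9 (Westmoor, w=11) cum 488
  x=10 (Northgate, w=175) cum 663
⇒ x* = 5
y-coordinate, sorted with cumulative weight:
  y=0 (Northgate, w=175) cum 175
  y=1 (Eastvale, w=275) cum 450  ← median
  y=4 (Midtown, w=2) cum 452
  y=4 (Hillcrest, w=90) cum 542
  y=7 (Southcross, w=110) cum 652
  y=12 (Westmoor, w=11) cum 663
⇒ y* = 1

(5, 1)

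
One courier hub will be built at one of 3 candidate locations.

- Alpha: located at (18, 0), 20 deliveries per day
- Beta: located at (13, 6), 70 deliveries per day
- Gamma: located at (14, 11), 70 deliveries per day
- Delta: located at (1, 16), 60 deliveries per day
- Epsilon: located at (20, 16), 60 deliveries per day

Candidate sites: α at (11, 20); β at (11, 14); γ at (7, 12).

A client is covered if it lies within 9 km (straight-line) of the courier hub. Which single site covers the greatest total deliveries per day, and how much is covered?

γ, covering 200

Coverage radius r = 9 km; a point is covered iff (Δx)²+(Δy)² ≤ 9² = 81.
  α (11, 20): covers {none} → 0
  β (11, 14): covers {Beta, Gamma} → 140
  γ (7, 12): covers {Beta, Gamma, Delta} → 200
Maximum coverage at γ: 200 deliveries per day.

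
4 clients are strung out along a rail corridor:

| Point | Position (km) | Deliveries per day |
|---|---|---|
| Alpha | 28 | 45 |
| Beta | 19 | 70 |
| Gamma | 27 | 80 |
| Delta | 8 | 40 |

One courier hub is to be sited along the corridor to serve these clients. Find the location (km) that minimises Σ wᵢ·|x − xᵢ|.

For a sum of weighted absolute distances on a line, the optimum is the weighted median (not the mean). Total weight W = 235; half-weight = 117.5.
Sort by position and accumulate weight:
  km 8 (Delta, w=40) → cum 40
  km 19 (Beta, w=70) → cum 110
  km 27 (Gamma, w=80) → cum 190  ≥ 117.5 → median here
  km 28 (Alpha, w=45) → cum 235
Optimal location: km 27.

x = 27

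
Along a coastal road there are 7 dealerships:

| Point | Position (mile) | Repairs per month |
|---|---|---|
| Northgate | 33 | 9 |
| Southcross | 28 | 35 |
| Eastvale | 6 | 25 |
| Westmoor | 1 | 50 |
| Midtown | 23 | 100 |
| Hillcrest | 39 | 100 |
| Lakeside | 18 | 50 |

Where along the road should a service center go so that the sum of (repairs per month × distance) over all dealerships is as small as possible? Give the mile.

x = 23

For a sum of weighted absolute distances on a line, the optimum is the weighted median (not the mean). Total weight W = 369; half-weight = 184.5.
Sort by position and accumulate weight:
  mile 1 (Westmoor, w=50) → cum 50
  mile 6 (Eastvale, w=25) → cum 75
  mile 18 (Lakeside, w=50) → cum 125
  mile 23 (Midtown, w=100) → cum 225  ≥ 184.5 → median here
  mile 28 (Southcross, w=35) → cum 260
  mile 33 (Northgate, w=9) → cum 269
  mile 39 (Hillcrest, w=100) → cum 369
Optimal location: mile 23.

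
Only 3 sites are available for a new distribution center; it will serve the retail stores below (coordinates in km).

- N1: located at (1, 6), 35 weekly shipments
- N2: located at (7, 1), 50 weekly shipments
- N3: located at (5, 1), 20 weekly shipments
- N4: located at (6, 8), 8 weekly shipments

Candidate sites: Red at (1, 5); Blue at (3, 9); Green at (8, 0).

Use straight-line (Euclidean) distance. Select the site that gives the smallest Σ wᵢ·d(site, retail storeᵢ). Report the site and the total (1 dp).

Green, total 522.6 km

Total weighted distance at each candidate:
  Red (1, 5): total = 555.3
  Blue (3, 9): total = 763.6
  Green (8, 0): total = 522.6
Minimum is at Green with total 522.6 km.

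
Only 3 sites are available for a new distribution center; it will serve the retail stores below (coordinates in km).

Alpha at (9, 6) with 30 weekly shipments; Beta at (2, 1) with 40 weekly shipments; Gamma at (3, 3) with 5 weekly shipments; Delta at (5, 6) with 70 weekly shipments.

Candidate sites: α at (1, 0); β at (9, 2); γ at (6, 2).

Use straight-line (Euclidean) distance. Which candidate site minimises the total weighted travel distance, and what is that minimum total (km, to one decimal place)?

γ, total 619.4 km

Total weighted distance at each candidate:
  α (1, 0): total = 879.4
  β (9, 2): total = 829.2
  γ (6, 2): total = 619.4
Minimum is at γ with total 619.4 km.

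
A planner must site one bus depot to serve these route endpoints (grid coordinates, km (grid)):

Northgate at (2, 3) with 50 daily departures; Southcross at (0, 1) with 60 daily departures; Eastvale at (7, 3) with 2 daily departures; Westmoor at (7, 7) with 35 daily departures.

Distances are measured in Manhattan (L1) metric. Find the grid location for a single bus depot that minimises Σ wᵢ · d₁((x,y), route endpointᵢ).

(2, 3)

Manhattan distance separates: Σwᵢ(|x−xᵢ|+|y−yᵢ|) = Σwᵢ|x−xᵢ| + Σwᵢ|y−yᵢ|, so x and y are optimised independently as 1-D weighted medians.
Total weight W = 147; half = 73.5.
x-coordinate, sorted with cumulative weight:
  x=0 (Southcross, w=60) cum 60
  x=2 (Northgate, w=50) cum 110  ← median
  x=7 (Eastvale, w=2) cum 112
  x=7 (Westmoor, w=35) cum 147
⇒ x* = 2
y-coordinate, sorted with cumulative weight:
  y=1 (Southcross, w=60) cum 60
  y=3 (Northgate, w=50) cum 110  ← median
  y=3 (Eastvale, w=2) cum 112
  y=7 (Westmoor, w=35) cum 147
⇒ y* = 3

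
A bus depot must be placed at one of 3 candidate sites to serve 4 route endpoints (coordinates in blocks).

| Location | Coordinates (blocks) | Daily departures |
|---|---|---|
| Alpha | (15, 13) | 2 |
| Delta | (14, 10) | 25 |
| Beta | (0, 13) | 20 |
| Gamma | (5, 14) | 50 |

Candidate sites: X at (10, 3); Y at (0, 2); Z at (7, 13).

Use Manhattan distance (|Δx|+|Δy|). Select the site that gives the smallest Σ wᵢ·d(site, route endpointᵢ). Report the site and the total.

Z, total 556 blocks

Total weighted distance at each candidate:
  X (10, 3): total = 1505
  Y (0, 2): total = 1672
  Z (7, 13): total = 556
Minimum is at Z with total 556 blocks.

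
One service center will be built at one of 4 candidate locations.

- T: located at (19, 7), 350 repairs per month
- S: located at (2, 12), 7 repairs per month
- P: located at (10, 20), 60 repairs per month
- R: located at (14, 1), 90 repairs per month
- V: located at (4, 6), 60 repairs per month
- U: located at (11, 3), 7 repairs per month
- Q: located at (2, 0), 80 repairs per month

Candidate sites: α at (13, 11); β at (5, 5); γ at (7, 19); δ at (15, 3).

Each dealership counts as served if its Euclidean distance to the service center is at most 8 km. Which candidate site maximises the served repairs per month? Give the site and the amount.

Coverage radius r = 8 km; a point is covered iff (Δx)²+(Δy)² ≤ 8² = 64.
  α (13, 11): covers {T} → 350
  β (5, 5): covers {S, V, U, Q} → 154
  γ (7, 19): covers {P} → 60
  δ (15, 3): covers {T, R, U} → 447
Maximum coverage at δ: 447 repairs per month.

δ, covering 447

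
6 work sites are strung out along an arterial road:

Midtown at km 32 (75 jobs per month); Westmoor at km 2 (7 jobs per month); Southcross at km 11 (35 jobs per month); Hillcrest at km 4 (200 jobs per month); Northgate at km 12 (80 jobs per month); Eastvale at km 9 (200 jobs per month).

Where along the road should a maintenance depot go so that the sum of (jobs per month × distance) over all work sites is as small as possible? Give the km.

For a sum of weighted absolute distances on a line, the optimum is the weighted median (not the mean). Total weight W = 597; half-weight = 298.5.
Sort by position and accumulate weight:
  km 2 (Westmoor, w=7) → cum 7
  km 4 (Hillcrest, w=200) → cum 207
  km 9 (Eastvale, w=200) → cum 407  ≥ 298.5 → median here
  km 11 (Southcross, w=35) → cum 442
  km 12 (Northgate, w=80) → cum 522
  km 32 (Midtown, w=75) → cum 597
Optimal location: km 9.

x = 9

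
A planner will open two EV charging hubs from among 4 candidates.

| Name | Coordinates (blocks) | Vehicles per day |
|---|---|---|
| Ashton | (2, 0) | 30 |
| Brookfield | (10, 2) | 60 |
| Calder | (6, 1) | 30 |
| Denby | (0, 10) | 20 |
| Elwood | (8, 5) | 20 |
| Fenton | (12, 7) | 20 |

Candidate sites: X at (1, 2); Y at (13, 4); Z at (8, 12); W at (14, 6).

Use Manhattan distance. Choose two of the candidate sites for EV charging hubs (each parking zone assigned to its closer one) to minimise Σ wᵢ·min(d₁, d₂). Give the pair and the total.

{X, Y}, total 950

Evaluate every pair (each demand assigned to the nearer of the two):
  {X, Y}: total = 950
  {X, W}: total = 1130
  {X, Z}: total = 1310
  {Y, Z}: total = 1450
  {Y, W}: total = 1590
  {Z, W}: total = 1810
Best pair: {X, Y} with total 950.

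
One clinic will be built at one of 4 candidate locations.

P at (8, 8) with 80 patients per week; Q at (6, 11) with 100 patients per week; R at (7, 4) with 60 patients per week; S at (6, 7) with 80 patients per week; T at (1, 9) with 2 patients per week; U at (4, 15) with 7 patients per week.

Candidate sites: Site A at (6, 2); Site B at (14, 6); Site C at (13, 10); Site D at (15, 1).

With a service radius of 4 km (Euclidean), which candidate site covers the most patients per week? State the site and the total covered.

Coverage radius r = 4 km; a point is covered iff (Δx)²+(Δy)² ≤ 4² = 16.
  Site A (6, 2): covers {R} → 60
  Site B (14, 6): covers {none} → 0
  Site C (13, 10): covers {none} → 0
  Site D (15, 1): covers {none} → 0
Maximum coverage at Site A: 60 patients per week.

Site A, covering 60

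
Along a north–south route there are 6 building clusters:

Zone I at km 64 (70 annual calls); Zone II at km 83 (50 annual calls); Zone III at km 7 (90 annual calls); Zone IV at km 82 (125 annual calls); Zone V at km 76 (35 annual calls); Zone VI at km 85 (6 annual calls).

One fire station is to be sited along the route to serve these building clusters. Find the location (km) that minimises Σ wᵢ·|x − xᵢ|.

For a sum of weighted absolute distances on a line, the optimum is the weighted median (not the mean). Total weight W = 376; half-weight = 188.
Sort by position and accumulate weight:
  km 7 (Zone III, w=90) → cum 90
  km 64 (Zone I, w=70) → cum 160
  km 76 (Zone V, w=35) → cum 195  ≥ 188 → median here
  km 82 (Zone IV, w=125) → cum 320
  km 83 (Zone II, w=50) → cum 370
  km 85 (Zone VI, w=6) → cum 376
Optimal location: km 76.

x = 76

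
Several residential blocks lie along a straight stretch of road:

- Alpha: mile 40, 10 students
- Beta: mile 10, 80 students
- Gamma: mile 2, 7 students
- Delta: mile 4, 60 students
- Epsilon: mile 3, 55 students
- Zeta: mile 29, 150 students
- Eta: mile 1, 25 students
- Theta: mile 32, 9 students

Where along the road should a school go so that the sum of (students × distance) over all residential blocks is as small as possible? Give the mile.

x = 10

For a sum of weighted absolute distances on a line, the optimum is the weighted median (not the mean). Total weight W = 396; half-weight = 198.
Sort by position and accumulate weight:
  mile 1 (Eta, w=25) → cum 25
  mile 2 (Gamma, w=7) → cum 32
  mile 3 (Epsilon, w=55) → cum 87
  mile 4 (Delta, w=60) → cum 147
  mile 10 (Beta, w=80) → cum 227  ≥ 198 → median here
  mile 29 (Zeta, w=150) → cum 377
  mile 32 (Theta, w=9) → cum 386
  mile 40 (Alpha, w=10) → cum 396
Optimal location: mile 10.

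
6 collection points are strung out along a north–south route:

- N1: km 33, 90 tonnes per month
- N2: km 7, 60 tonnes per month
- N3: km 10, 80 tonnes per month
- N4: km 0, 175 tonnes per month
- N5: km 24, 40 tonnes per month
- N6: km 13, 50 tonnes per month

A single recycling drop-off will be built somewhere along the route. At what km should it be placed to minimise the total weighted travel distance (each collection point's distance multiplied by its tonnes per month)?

x = 10

For a sum of weighted absolute distances on a line, the optimum is the weighted median (not the mean). Total weight W = 495; half-weight = 247.5.
Sort by position and accumulate weight:
  km 0 (N4, w=175) → cum 175
  km 7 (N2, w=60) → cum 235
  km 10 (N3, w=80) → cum 315  ≥ 247.5 → median here
  km 13 (N6, w=50) → cum 365
  km 24 (N5, w=40) → cum 405
  km 33 (N1, w=90) → cum 495
Optimal location: km 10.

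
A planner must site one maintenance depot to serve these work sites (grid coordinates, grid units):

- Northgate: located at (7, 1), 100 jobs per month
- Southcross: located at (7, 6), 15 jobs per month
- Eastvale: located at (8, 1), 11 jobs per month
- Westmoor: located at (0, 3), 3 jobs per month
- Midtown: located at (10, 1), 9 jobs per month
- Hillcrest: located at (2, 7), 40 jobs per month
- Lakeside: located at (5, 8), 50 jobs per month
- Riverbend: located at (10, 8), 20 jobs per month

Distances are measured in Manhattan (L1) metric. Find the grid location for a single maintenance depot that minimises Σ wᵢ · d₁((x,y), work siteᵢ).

Manhattan distance separates: Σwᵢ(|x−xᵢ|+|y−yᵢ|) = Σwᵢ|x−xᵢ| + Σwᵢ|y−yᵢ|, so x and y are optimised independently as 1-D weighted medians.
Total weight W = 248; half = 124.
x-coordinate, sorted with cumulative weight:
  x=0 (Westmoor, w=3) cum 3
  x=2 (Hillcrest, w=40) cum 43
  x=5 (Lakeside, w=50) cum 93
  x=7 (Northgate, w=100) cum 193  ← median
  x=7 (Southcross, w=15) cum 208
  x=8 (Eastvale, w=11) cum 219
  x=10 (Midtown, w=9) cum 228
  x=10 (Riverbend, w=20) cum 248
⇒ x* = 7
y-coordinate, sorted with cumulative weight:
  y=1 (Northgate, w=100) cum 100
  y=1 (Eastvale, w=11) cum 111
  y=1 (Midtown, w=9) cum 120
  y=3 (Westmoor, w=3) cum 123
  y=6 (Southcross, w=15) cum 138  ← median
  y=7 (Hillcrest, w=40) cum 178
  y=8 (Lakeside, w=50) cum 228
  y=8 (Riverbend, w=20) cum 248
⇒ y* = 6

(7, 6)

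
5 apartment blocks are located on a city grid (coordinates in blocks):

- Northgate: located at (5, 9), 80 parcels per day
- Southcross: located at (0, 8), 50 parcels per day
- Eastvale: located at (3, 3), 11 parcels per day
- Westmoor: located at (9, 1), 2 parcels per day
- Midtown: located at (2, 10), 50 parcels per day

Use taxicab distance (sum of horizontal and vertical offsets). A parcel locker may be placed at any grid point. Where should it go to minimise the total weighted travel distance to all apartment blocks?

Manhattan distance separates: Σwᵢ(|x−xᵢ|+|y−yᵢ|) = Σwᵢ|x−xᵢ| + Σwᵢ|y−yᵢ|, so x and y are optimised independently as 1-D weighted medians.
Total weight W = 193; half = 96.5.
x-coordinate, sorted with cumulative weight:
  x=0 (Southcross, w=50) cum 50
  x=2 (Midtown, w=50) cum 100  ← median
  x=3 (Eastvale, w=11) cum 111
  x=5 (Northgate, w=80) cum 191
  x=9 (Westmoor, w=2) cum 193
⇒ x* = 2
y-coordinate, sorted with cumulative weight:
  y=1 (Westmoor, w=2) cum 2
  y=3 (Eastvale, w=11) cum 13
  y=8 (Southcross, w=50) cum 63
  y=9 (Northgate, w=80) cum 143  ← median
  y=10 (Midtown, w=50) cum 193
⇒ y* = 9

(2, 9)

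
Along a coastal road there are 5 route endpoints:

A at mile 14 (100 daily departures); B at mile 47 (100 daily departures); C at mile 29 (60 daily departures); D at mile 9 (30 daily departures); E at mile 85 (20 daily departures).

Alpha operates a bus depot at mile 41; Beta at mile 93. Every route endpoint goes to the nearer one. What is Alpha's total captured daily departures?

290

The indifferent point is the midpoint (41+93)/2 = 67; route endpoints left of it (closer to Alpha at 41) go to Alpha, those right go to Beta.
  D at 9 (w=30) → Alpha
  A at 14 (w=100) → Alpha
  C at 29 (w=60) → Alpha
  B at 47 (w=100) → Alpha
  E at 85 (w=20) → Beta
Alpha captures 290; Beta captures 20.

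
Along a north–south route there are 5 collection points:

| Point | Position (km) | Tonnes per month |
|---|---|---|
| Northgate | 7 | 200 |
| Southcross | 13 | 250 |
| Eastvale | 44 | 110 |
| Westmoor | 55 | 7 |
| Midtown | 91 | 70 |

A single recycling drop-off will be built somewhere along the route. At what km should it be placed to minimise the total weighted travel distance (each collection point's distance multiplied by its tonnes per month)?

For a sum of weighted absolute distances on a line, the optimum is the weighted median (not the mean). Total weight W = 637; half-weight = 318.5.
Sort by position and accumulate weight:
  km 7 (Northgate, w=200) → cum 200
  km 13 (Southcross, w=250) → cum 450  ≥ 318.5 → median here
  km 44 (Eastvale, w=110) → cum 560
  km 55 (Westmoor, w=7) → cum 567
  km 91 (Midtown, w=70) → cum 637
Optimal location: km 13.

x = 13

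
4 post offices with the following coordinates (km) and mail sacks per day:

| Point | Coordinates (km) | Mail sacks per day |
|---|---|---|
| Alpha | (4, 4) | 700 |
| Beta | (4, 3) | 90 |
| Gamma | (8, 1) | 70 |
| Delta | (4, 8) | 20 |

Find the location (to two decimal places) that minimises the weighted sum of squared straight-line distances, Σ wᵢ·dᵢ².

The minimiser of Σwᵢ‖p−pᵢ‖² is the weighted centroid p* = (Σwᵢpᵢ)/(Σwᵢ).
Σwᵢ = 880.
Σwᵢxᵢ = 700·4 + 90·4 + 70·8 + 20·4 = 3800.
Σwᵢyᵢ = 700·4 + 90·3 + 70·1 + 20·8 = 3300.
x* = 3800/880 = 4.32, y* = 3300/880 = 3.75.

(4.32, 3.75)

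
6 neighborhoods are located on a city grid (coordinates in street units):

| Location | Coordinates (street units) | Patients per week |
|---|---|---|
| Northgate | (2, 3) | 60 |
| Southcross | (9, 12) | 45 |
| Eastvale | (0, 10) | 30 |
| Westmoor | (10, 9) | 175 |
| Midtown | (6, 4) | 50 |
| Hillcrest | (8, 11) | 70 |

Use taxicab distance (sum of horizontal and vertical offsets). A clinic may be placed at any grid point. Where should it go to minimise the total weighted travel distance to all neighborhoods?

(9, 9)

Manhattan distance separates: Σwᵢ(|x−xᵢ|+|y−yᵢ|) = Σwᵢ|x−xᵢ| + Σwᵢ|y−yᵢ|, so x and y are optimised independently as 1-D weighted medians.
Total weight W = 430; half = 215.
x-coordinate, sorted with cumulative weight:
  x=0 (Eastvale, w=30) cum 30
  x=2 (Northgate, w=60) cum 90
  x=6 (Midtown, w=50) cum 140
  x=8 (Hillcrest, w=70) cum 210
  x=9 (Southcross, w=45) cum 255  ← median
  x=10 (Westmoor, w=175) cum 430
⇒ x* = 9
y-coordinate, sorted with cumulative weight:
  y=3 (Northgate, w=60) cum 60
  y=4 (Midtown, w=50) cum 110
  y=9 (Westmoor, w=175) cum 285  ← median
  y=10 (Eastvale, w=30) cum 315
  y=11 (Hillcrest, w=70) cum 385
  y=12 (Southcross, w=45) cum 430
⇒ y* = 9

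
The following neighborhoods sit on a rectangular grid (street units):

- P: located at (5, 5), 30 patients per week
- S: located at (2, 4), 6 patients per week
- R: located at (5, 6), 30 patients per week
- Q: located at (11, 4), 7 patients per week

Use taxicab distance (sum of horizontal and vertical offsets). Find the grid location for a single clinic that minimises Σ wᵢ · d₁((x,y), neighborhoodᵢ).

(5, 5)

Manhattan distance separates: Σwᵢ(|x−xᵢ|+|y−yᵢ|) = Σwᵢ|x−xᵢ| + Σwᵢ|y−yᵢ|, so x and y are optimised independently as 1-D weighted medians.
Total weight W = 73; half = 36.5.
x-coordinate, sorted with cumulative weight:
  x=2 (S, w=6) cum 6
  x=5 (P, w=30) cum 36
  x=5 (R, w=30) cum 66  ← median
  x=11 (Q, w=7) cum 73
⇒ x* = 5
y-coordinate, sorted with cumulative weight:
  y=4 (S, w=6) cum 6
  y=4 (Q, w=7) cum 13
  y=5 (P, w=30) cum 43  ← median
  y=6 (R, w=30) cum 73
⇒ y* = 5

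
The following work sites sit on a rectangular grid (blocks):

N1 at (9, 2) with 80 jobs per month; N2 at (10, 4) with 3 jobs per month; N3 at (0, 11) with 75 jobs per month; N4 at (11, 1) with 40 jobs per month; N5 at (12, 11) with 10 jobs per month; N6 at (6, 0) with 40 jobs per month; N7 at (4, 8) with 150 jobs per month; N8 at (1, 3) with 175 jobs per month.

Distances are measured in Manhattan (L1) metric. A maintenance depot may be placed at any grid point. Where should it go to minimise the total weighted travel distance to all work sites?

(4, 3)

Manhattan distance separates: Σwᵢ(|x−xᵢ|+|y−yᵢ|) = Σwᵢ|x−xᵢ| + Σwᵢ|y−yᵢ|, so x and y are optimised independently as 1-D weighted medians.
Total weight W = 573; half = 286.5.
x-coordinate, sorted with cumulative weight:
  x=0 (N3, w=75) cum 75
  x=1 (N8, w=175) cum 250
  x=4 (N7, w=150) cum 400  ← median
  x=6 (N6, w=40) cum 440
  x=9 (N1, w=80) cum 520
  x=10 (N2, w=3) cum 523
  x=11 (N4, w=40) cum 563
  x=12 (N5, w=10) cum 573
⇒ x* = 4
y-coordinate, sorted with cumulative weight:
  y=0 (N6, w=40) cum 40
  y=1 (N4, w=40) cum 80
  y=2 (N1, w=80) cum 160
  y=3 (N8, w=175) cum 335  ← median
  y=4 (N2, w=3) cum 338
  y=8 (N7, w=150) cum 488
  y=11 (N3, w=75) cum 563
  y=11 (N5, w=10) cum 573
⇒ y* = 3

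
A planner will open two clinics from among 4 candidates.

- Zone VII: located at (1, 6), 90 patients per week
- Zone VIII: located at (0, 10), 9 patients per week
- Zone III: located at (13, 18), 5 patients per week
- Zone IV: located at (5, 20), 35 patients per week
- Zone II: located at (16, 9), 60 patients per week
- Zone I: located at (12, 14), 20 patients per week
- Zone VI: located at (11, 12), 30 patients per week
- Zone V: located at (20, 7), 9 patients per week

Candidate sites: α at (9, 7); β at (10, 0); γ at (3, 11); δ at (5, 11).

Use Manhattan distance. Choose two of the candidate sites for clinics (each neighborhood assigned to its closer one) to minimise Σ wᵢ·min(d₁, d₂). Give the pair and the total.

{α, γ}, total 2175

Evaluate every pair (each demand assigned to the nearer of the two):
  {α, γ}: total = 2175
  {α, δ}: total = 2303
  {γ, δ}: total = 2417
  {β, δ}: total = 2597
  {α, β}: total = 2637
  {β, γ}: total = 2699
Best pair: {α, γ} with total 2175.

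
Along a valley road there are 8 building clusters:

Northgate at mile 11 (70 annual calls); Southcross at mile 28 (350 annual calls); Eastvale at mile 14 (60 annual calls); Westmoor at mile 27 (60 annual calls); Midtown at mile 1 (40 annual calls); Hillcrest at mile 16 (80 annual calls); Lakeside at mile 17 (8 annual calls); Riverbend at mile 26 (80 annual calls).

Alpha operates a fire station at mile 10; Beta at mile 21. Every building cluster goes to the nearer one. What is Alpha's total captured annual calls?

The indifferent point is the midpoint (10+21)/2 = 15.5; building clusters left of it (closer to Alpha at 10) go to Alpha, those right go to Beta.
  Midtown at 1 (w=40) → Alpha
  Northgate at 11 (w=70) → Alpha
  Eastvale at 14 (w=60) → Alpha
  Hillcrest at 16 (w=80) → Beta
  Lakeside at 17 (w=8) → Beta
  Riverbend at 26 (w=80) → Beta
  Westmoor at 27 (w=60) → Beta
  Southcross at 28 (w=350) → Beta
Alpha captures 170; Beta captures 578.

170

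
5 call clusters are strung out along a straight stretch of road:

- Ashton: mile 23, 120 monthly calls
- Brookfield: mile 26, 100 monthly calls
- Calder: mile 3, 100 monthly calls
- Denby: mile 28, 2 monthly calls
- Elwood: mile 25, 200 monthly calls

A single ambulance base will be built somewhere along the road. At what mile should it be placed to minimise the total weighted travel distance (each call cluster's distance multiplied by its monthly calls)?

x = 25

For a sum of weighted absolute distances on a line, the optimum is the weighted median (not the mean). Total weight W = 522; half-weight = 261.
Sort by position and accumulate weight:
  mile 3 (Calder, w=100) → cum 100
  mile 23 (Ashton, w=120) → cum 220
  mile 25 (Elwood, w=200) → cum 420  ≥ 261 → median here
  mile 26 (Brookfield, w=100) → cum 520
  mile 28 (Denby, w=2) → cum 522
Optimal location: mile 25.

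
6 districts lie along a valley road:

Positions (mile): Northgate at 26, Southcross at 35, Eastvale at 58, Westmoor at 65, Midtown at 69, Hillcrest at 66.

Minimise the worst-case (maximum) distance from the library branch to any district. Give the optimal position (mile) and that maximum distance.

The 1-center on a line is the midpoint of the two extreme points: leftmost at 26, rightmost at 69.
Optimal location = (26 + 69)/2 = 47.5; maximum distance = (69 − 26)/2 = 21.5.

location 47.5, max distance 21.5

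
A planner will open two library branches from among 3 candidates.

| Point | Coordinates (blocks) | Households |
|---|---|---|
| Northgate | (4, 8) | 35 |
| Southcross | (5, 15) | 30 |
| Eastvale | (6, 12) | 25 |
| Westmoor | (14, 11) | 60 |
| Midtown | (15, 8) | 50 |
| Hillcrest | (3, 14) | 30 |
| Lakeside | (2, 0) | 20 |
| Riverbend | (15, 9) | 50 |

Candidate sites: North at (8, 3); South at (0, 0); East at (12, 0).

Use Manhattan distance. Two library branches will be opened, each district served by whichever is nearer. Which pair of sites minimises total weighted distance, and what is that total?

Evaluate every pair (each demand assigned to the nearer of the two):
  {North, East}: total = 3630
  {North, South}: total = 3650
  {South, East}: total = 3950
Best pair: {North, East} with total 3630.

{North, East}, total 3630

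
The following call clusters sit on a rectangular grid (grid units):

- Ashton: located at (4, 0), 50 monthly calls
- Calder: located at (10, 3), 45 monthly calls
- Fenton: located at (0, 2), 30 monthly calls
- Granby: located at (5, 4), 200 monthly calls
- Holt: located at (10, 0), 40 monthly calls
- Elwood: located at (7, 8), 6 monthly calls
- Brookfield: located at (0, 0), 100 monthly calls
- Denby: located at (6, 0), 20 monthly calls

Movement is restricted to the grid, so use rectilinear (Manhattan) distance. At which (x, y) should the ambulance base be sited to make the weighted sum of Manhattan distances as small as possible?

(5, 3)

Manhattan distance separates: Σwᵢ(|x−xᵢ|+|y−yᵢ|) = Σwᵢ|x−xᵢ| + Σwᵢ|y−yᵢ|, so x and y are optimised independently as 1-D weighted medians.
Total weight W = 491; half = 245.5.
x-coordinate, sorted with cumulative weight:
  x=0 (Fenton, w=30) cum 30
  x=0 (Brookfield, w=100) cum 130
  x=4 (Ashton, w=50) cum 180
  x=5 (Granby, w=200) cum 380  ← median
  x=6 (Denby, w=20) cum 400
  x=7 (Elwood, w=6) cum 406
  x=10 (Calder, w=45) cum 451
  x=10 (Holt, w=40) cum 491
⇒ x* = 5
y-coordinate, sorted with cumulative weight:
  y=0 (Ashton, w=50) cum 50
  y=0 (Holt, w=40) cum 90
  y=0 (Brookfield, w=100) cum 190
  y=0 (Denby, w=20) cum 210
  y=2 (Fenton, w=30) cum 240
  y=3 (Calder, w=45) cum 285  ← median
  y=4 (Granby, w=200) cum 485
  y=8 (Elwood, w=6) cum 491
⇒ y* = 3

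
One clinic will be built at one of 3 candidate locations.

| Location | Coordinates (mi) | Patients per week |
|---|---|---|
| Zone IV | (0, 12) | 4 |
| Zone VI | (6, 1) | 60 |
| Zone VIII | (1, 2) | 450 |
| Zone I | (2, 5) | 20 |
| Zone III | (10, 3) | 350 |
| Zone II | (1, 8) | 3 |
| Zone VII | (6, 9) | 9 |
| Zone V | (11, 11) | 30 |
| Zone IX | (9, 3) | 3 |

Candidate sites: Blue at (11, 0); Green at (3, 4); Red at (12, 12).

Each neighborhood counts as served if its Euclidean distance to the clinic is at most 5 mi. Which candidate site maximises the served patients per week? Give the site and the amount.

Green, covering 533

Coverage radius r = 5 mi; a point is covered iff (Δx)²+(Δy)² ≤ 5² = 25.
  Blue (11, 0): covers {Zone III, Zone IX} → 353
  Green (3, 4): covers {Zone VI, Zone VIII, Zone I, Zone II} → 533
  Red (12, 12): covers {Zone V} → 30
Maximum coverage at Green: 533 patients per week.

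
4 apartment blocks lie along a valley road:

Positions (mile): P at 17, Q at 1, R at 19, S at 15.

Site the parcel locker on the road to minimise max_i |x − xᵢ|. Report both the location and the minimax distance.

The 1-center on a line is the midpoint of the two extreme points: leftmost at 1, rightmost at 19.
Optimal location = (1 + 19)/2 = 10; maximum distance = (19 − 1)/2 = 9.

location 10, max distance 9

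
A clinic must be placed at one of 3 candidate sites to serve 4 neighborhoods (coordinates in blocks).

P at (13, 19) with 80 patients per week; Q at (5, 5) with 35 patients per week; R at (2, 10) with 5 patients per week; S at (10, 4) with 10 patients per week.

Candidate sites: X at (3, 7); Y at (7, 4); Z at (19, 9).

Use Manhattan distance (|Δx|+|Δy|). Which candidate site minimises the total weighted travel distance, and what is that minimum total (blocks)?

Y, total 1870 blocks

Total weighted distance at each candidate:
  X (3, 7): total = 2020
  Y (7, 4): total = 1870
  Z (19, 9): total = 2140
Minimum is at Y with total 1870 blocks.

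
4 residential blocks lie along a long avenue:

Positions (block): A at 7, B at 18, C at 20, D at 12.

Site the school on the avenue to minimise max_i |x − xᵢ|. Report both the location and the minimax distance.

location 13.5, max distance 6.5

The 1-center on a line is the midpoint of the two extreme points: leftmost at 7, rightmost at 20.
Optimal location = (7 + 20)/2 = 13.5; maximum distance = (20 − 7)/2 = 6.5.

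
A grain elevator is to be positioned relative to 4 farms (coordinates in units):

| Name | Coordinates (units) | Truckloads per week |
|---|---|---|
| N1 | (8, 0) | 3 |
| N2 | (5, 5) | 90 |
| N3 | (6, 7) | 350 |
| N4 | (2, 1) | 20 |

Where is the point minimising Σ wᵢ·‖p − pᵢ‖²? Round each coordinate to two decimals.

The minimiser of Σwᵢ‖p−pᵢ‖² is the weighted centroid p* = (Σwᵢpᵢ)/(Σwᵢ).
Σwᵢ = 463.
Σwᵢxᵢ = 3·8 + 90·5 + 350·6 + 20·2 = 2614.
Σwᵢyᵢ = 3·0 + 90·5 + 350·7 + 20·1 = 2920.
x* = 2614/463 = 5.65, y* = 2920/463 = 6.31.

(5.65, 6.31)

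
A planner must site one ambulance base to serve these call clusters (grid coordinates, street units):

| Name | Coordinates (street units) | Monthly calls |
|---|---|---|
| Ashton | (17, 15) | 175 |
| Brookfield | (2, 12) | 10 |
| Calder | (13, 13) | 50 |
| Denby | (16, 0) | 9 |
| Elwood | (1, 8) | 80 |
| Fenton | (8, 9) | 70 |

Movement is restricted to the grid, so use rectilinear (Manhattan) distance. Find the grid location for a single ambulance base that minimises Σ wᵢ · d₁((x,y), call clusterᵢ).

(13, 13)

Manhattan distance separates: Σwᵢ(|x−xᵢ|+|y−yᵢ|) = Σwᵢ|x−xᵢ| + Σwᵢ|y−yᵢ|, so x and y are optimised independently as 1-D weighted medians.
Total weight W = 394; half = 197.
x-coordinate, sorted with cumulative weight:
  x=1 (Elwood, w=80) cum 80
  x=2 (Brookfield, w=10) cum 90
  x=8 (Fenton, w=70) cum 160
  x=13 (Calder, w=50) cum 210  ← median
  x=16 (Denby, w=9) cum 219
  x=17 (Ashton, w=175) cum 394
⇒ x* = 13
y-coordinate, sorted with cumulative weight:
  y=0 (Denby, w=9) cum 9
  y=8 (Elwood, w=80) cum 89
  y=9 (Fenton, w=70) cum 159
  y=12 (Brookfield, w=10) cum 169
  y=13 (Calder, w=50) cum 219  ← median
  y=15 (Ashton, w=175) cum 394
⇒ y* = 13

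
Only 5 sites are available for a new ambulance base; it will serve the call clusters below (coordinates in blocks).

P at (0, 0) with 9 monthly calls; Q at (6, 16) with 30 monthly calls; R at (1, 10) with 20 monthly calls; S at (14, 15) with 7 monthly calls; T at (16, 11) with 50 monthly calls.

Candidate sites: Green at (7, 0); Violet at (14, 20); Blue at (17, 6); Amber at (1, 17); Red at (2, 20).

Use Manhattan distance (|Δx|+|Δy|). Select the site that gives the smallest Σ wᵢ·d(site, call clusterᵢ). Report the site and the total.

Total weighted distance at each candidate:
  Green (7, 0): total = 2047
  Violet (14, 20): total = 1711
  Blue (17, 6): total = 1621
  Amber (1, 17): total = 1637
  Red (2, 20): total = 1927
Minimum is at Blue with total 1621 blocks.

Blue, total 1621 blocks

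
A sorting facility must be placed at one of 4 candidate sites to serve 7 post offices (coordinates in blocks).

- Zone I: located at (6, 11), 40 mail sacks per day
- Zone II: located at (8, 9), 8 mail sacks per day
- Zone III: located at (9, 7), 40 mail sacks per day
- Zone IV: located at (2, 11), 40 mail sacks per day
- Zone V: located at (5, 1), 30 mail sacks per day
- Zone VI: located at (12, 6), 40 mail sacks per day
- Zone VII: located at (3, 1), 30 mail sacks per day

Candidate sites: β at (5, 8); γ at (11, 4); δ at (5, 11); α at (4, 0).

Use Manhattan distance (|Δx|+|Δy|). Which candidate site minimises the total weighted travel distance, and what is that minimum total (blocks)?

β, total 1472 blocks

Total weighted distance at each candidate:
  β (5, 8): total = 1472
  γ (11, 4): total = 2104
  δ (5, 11): total = 1660
  α (4, 0): total = 2304
Minimum is at β with total 1472 blocks.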